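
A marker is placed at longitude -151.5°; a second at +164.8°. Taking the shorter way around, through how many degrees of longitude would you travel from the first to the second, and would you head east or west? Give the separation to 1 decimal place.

43.7° west

Raw difference: 164.8 − -151.5 = 316.3°.
Normalise into (−180°, 180°]: 316.3° − 360° = -43.7°.
Negative ⇒ the second point lies to the west; separation 43.7°.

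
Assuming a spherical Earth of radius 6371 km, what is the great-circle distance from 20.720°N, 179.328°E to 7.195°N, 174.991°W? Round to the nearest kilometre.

1623 km

Δλ = -174.991 − 179.328 = -354.319°; wrapped into (−180°, 180°]: 5.681°.
Δφ = 7.195 − 20.720 = -13.525°.
a = sin²(Δφ/2) + cos φ₁ · cos φ₂ · sin²(Δλ/2) = 0.016145.
c = 2·atan2(√a, √(1−a)) = 0.25481 rad → d = 6371·c ≈ 1623.42 km.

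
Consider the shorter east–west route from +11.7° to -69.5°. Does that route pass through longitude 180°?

Signed shortest Δλ = ((-69.5 − 11.7 + 180) mod 360) − 180 = -81.2°.
Going west by 81.2° from +11.7° reaches -69.5° without touching 180°.

No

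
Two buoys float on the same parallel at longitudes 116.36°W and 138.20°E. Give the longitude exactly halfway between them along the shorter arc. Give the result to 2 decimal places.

Signed shortest Δλ from -116.36° to +138.20° is -105.44°.
Midpoint longitude = -116.36° + (-105.44°)/2 = -116.36° − 52.72° = -169.08°.
(The naïve average (-116.36 + +138.20)/2 = 10.92° is on the wrong side of the globe.)

169.08°W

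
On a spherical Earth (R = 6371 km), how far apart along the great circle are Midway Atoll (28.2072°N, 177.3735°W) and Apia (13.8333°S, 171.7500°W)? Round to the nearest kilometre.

4714 km

Δλ = -171.7500 − -177.3735 = 5.6235°.
Δφ = -13.8333 − 28.2072 = -42.0405°.
a = sin²(Δφ/2) + cos φ₁ · cos φ₂ · sin²(Δλ/2) = 0.130723.
c = 2·atan2(√a, √(1−a)) = 0.73987 rad → d = 6371·c ≈ 4713.74 km.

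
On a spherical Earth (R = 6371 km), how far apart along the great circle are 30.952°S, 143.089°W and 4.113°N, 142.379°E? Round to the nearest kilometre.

8782 km

Δλ = 142.379 − -143.089 = 285.468°; wrapped into (−180°, 180°]: -74.532°.
Δφ = 4.113 − -30.952 = 35.065°.
a = sin²(Δφ/2) + cos φ₁ · cos φ₂ · sin²(Δλ/2) = 0.404378.
c = 2·atan2(√a, √(1−a)) = 1.37837 rad → d = 6371·c ≈ 8781.58 km.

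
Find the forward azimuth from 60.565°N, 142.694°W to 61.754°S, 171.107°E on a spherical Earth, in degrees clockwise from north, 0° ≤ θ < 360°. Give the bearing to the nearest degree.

205°

Δλ = 171.107 − -142.694 = 313.801°; wrapped into (−180°, 180°]: -46.199°.
θ = atan2( sin Δλ · cos φ₂ , cos φ₁ · sin φ₂ − sin φ₁ · cos φ₂ · cos Δλ )
  = atan2(-0.34157, -0.71820) = -154.564° → normalised to [0°, 360°): 205.436°.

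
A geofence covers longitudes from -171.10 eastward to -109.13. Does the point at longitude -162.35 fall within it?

Yes

Band width going east from -171.10° to -109.13°: ((-109.13 − -171.10) mod 360) = 61.97°.
Offset of -162.35° east of the west edge: ((-162.35 − -171.10) mod 360) = 8.75°.
8.75° ≤ 61.97° ⇒ inside.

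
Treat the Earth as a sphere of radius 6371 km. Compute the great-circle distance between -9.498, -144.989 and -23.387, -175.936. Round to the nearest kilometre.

Δλ = -175.936 − -144.989 = -30.947°.
Δφ = -23.387 − -9.498 = -13.889°.
a = sin²(Δφ/2) + cos φ₁ · cos φ₂ · sin²(Δλ/2) = 0.079054.
c = 2·atan2(√a, √(1−a)) = 0.57002 rad → d = 6371·c ≈ 3631.57 km.

3632 km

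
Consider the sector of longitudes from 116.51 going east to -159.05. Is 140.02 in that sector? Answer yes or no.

Band width going east from +116.51° to -159.05°: ((-159.05 − 116.51) mod 360) = 84.44°.
Offset of +140.02° east of the west edge: ((140.02 − 116.51) mod 360) = 23.51°.
23.51° ≤ 84.44° ⇒ inside.

Yes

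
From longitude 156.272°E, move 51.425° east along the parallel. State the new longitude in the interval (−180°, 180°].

152.303°W

Start at +156.272°; shift +51.425° → +207.697°.
+207.697° lies outside (−180°, 180°]; subtract 360° → -152.303°.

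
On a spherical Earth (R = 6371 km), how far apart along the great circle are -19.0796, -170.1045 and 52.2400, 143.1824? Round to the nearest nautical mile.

4926 nmi

Δλ = 143.1824 − -170.1045 = 313.2869°; wrapped into (−180°, 180°]: -46.7131°.
Δφ = 52.2400 − -19.0796 = 71.3196°.
a = sin²(Δφ/2) + cos φ₁ · cos φ₂ · sin²(Δλ/2) = 0.430815.
c = 2·atan2(√a, √(1−a)) = 1.43198 rad → d = 6371·c ≈ 9123.15 km ≈ 4926.10 nmi.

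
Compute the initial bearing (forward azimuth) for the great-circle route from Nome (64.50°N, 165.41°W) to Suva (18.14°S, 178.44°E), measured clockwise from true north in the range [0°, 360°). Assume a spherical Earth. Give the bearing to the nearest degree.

Δλ = 178.44 − -165.41 = 343.85°; wrapped into (−180°, 180°]: -16.15°.
θ = atan2( sin Δλ · cos φ₂ , cos φ₁ · sin φ₂ − sin φ₁ · cos φ₂ · cos Δλ )
  = atan2(-0.26433, -0.95791) = -164.574° → normalised to [0°, 360°): 195.426°.

195°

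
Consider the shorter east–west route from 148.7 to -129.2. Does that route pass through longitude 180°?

Yes

Naïve |-129.2 − 148.7| = 277.9° > 180°, so the shorter arc goes the other way round — across 180°.
Signed shortest Δλ = ((-129.2 − 148.7 + 180) mod 360) − 180 = 82.1°.
Going east by 82.1° from +148.7° passes through 180° before reaching -129.2°.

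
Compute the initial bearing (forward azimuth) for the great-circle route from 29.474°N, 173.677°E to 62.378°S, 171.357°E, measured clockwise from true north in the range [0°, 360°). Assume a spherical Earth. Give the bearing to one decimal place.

Δλ = 171.357 − 173.677 = -2.320°.
θ = atan2( sin Δλ · cos φ₂ , cos φ₁ · sin φ₂ − sin φ₁ · cos φ₂ · cos Δλ )
  = atan2(-0.01877, -0.99929) = -178.924° → normalised to [0°, 360°): 181.076°.

181.1°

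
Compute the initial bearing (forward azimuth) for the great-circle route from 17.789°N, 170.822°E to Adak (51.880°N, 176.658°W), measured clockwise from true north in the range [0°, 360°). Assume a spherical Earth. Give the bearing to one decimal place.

13.3°

Δλ = -176.658 − 170.822 = -347.480°; wrapped into (−180°, 180°]: 12.520°.
θ = atan2( sin Δλ · cos φ₂ , cos φ₁ · sin φ₂ − sin φ₁ · cos φ₂ · cos Δλ )
  = atan2(0.13382, 0.56499) = 13.325° → normalised to [0°, 360°): 13.325°.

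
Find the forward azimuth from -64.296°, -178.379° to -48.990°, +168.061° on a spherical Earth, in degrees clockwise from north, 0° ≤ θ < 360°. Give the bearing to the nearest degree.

328°

Δλ = 168.061 − -178.379 = 346.440°; wrapped into (−180°, 180°]: -13.560°.
θ = atan2( sin Δλ · cos φ₂ , cos φ₁ · sin φ₂ − sin φ₁ · cos φ₂ · cos Δλ )
  = atan2(-0.15385, 0.24749) = -31.867° → normalised to [0°, 360°): 328.133°.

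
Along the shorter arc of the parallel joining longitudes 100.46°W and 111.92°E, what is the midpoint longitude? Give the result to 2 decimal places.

Signed shortest Δλ from -100.46° to +111.92° is -147.62°.
Midpoint longitude = -100.46° + (-147.62°)/2 = -100.46° − 73.81° = -174.27°.
(The naïve average (-100.46 + +111.92)/2 = 5.73° is on the wrong side of the globe.)

174.27°W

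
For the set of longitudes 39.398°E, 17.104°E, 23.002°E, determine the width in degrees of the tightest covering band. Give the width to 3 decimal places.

Sort the longitudes: +17.104°, +23.002°, +39.398°.
Eastward gaps between consecutive values (wrapping around): 5.898°, 16.396°, 337.706°.
Largest gap = 337.706° ⇒ minimal covering band is its complement: 360° − 337.706° = 22.294°.
Band runs from +17.104° eastward to +39.398°.

22.294°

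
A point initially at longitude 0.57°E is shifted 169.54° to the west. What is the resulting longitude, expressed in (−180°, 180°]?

168.97°W

Start at +0.57°; shift −169.54° → -168.97°.
-168.97° already lies in (−180°, 180°].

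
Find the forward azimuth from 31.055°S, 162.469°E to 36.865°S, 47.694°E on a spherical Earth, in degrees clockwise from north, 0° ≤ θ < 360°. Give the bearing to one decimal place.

226.6°

Δλ = 47.694 − 162.469 = -114.775°.
θ = atan2( sin Δλ · cos φ₂ , cos φ₁ · sin φ₂ − sin φ₁ · cos φ₂ · cos Δλ )
  = atan2(-0.72641, -0.68690) = -133.398° → normalised to [0°, 360°): 226.602°.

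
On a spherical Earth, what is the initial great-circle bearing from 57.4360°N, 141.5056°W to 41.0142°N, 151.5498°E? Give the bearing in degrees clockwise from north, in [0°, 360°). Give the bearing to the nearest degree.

Δλ = 151.5498 − -141.5056 = 293.0554°; wrapped into (−180°, 180°]: -66.9446°.
θ = atan2( sin Δλ · cos φ₂ , cos φ₁ · sin φ₂ − sin φ₁ · cos φ₂ · cos Δλ )
  = atan2(-0.69428, 0.10418) = -81.466° → normalised to [0°, 360°): 278.534°.

279°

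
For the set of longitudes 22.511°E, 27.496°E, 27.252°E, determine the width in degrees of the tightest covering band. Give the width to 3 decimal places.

4.985°

Sort the longitudes: +22.511°, +27.252°, +27.496°.
Eastward gaps between consecutive values (wrapping around): 4.741°, 0.244°, 355.015°.
Largest gap = 355.015° ⇒ minimal covering band is its complement: 360° − 355.015° = 4.985°.
Band runs from +22.511° eastward to +27.496°.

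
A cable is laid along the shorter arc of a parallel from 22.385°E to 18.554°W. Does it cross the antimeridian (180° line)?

No

Signed shortest Δλ = ((-18.554 − 22.385 + 180) mod 360) − 180 = -40.939°.
Going west by 40.939° from +22.385° reaches -18.554° without touching 180°.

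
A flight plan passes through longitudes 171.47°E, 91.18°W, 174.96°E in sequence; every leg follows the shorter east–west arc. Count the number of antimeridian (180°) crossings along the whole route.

Leg 1: +171.47° → -91.18°, shortest Δλ = 97.35° (east) — crosses 180°.
Leg 2: -91.18° → +174.96°, shortest Δλ = -93.86° (west) — crosses 180°.
Total crossings: 2.

2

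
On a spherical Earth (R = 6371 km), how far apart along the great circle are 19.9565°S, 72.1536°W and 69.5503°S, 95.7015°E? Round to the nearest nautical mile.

Δλ = 95.7015 − -72.1536 = 167.8551°.
Δφ = -69.5503 − -19.9565 = -49.5938°.
a = sin²(Δφ/2) + cos φ₁ · cos φ₂ · sin²(Δλ/2) = 0.500629.
c = 2·atan2(√a, √(1−a)) = 1.57205 rad → d = 6371·c ≈ 10015.56 km ≈ 5407.97 nmi.

5408 nmi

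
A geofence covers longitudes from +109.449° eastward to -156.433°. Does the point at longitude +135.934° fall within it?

Band width going east from +109.449° to -156.433°: ((-156.433 − 109.449) mod 360) = 94.118°.
Offset of +135.934° east of the west edge: ((135.934 − 109.449) mod 360) = 26.485°.
26.485° ≤ 94.118° ⇒ inside.

Yes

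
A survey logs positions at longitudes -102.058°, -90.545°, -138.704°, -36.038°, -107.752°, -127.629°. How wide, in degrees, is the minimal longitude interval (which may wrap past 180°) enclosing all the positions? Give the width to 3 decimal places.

102.666°

Sort the longitudes: -138.704°, -127.629°, -107.752°, -102.058°, -90.545°, -36.038°.
Eastward gaps between consecutive values (wrapping around): 11.075°, 19.877°, 5.694°, 11.513°, 54.507°, 257.334°.
Largest gap = 257.334° ⇒ minimal covering band is its complement: 360° − 257.334° = 102.666°.
Band runs from -138.704° eastward to -36.038°.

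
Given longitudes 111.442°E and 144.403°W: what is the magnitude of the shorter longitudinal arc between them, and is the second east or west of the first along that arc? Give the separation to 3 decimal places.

104.155° east

Raw difference: -144.403 − 111.442 = -255.845°.
Normalise into (−180°, 180°]: -255.845° + 360° = 104.155°.
Positive ⇒ the second point lies to the east; separation 104.155°.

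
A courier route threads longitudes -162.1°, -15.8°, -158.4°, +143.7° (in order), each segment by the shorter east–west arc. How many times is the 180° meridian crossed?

Leg 1: -162.1° → -15.8°, shortest Δλ = 146.3° (east) — does not cross 180°.
Leg 2: -15.8° → -158.4°, shortest Δλ = -142.6° (west) — does not cross 180°.
Leg 3: -158.4° → +143.7°, shortest Δλ = -57.9° (west) — crosses 180°.
Total crossings: 1.

1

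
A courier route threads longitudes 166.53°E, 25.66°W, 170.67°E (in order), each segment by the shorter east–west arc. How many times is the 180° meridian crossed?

Leg 1: +166.53° → -25.66°, shortest Δλ = 167.81° (east) — crosses 180°.
Leg 2: -25.66° → +170.67°, shortest Δλ = -163.67° (west) — crosses 180°.
Total crossings: 2.

2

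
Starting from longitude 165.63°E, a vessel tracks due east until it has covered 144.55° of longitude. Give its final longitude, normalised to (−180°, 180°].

49.82°W

Start at +165.63°; shift +144.55° → +310.18°.
+310.18° lies outside (−180°, 180°]; subtract 360° → -49.82°.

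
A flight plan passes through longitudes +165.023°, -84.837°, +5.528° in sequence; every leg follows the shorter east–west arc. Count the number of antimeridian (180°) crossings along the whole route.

1

Leg 1: +165.023° → -84.837°, shortest Δλ = 110.14° (east) — crosses 180°.
Leg 2: -84.837° → +5.528°, shortest Δλ = 90.365° (east) — does not cross 180°.
Total crossings: 1.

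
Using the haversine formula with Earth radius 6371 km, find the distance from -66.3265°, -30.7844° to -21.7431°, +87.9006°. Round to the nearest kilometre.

Δλ = 87.9006 − -30.7844 = 118.6850°.
Δφ = -21.7431 − -66.3265 = 44.5834°.
a = sin²(Δφ/2) + cos φ₁ · cos φ₂ · sin²(Δλ/2) = 0.419873.
c = 2·atan2(√a, √(1−a)) = 1.40985 rad → d = 6371·c ≈ 8982.14 km.

8982 km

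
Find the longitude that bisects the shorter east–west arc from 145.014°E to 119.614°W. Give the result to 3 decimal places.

Signed shortest Δλ from +145.014° to -119.614° is +95.372°.
Midpoint longitude = +145.014° + (+95.372°)/2 = +145.014° + 47.686° = +192.700°.
Normalise into (−180°, 180°]: -167.300°.
(The naïve average (+145.014 + -119.614)/2 = 12.7° is on the wrong side of the globe.)

167.300°W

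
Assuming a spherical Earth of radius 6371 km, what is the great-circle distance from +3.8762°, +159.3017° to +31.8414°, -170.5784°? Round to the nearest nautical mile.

2387 nmi

Δλ = -170.5784 − 159.3017 = -329.8801°; wrapped into (−180°, 180°]: 30.1199°.
Δφ = 31.8414 − 3.8762 = 27.9652°.
a = sin²(Δφ/2) + cos φ₁ · cos φ₂ · sin²(Δλ/2) = 0.115604.
c = 2·atan2(√a, √(1−a)) = 0.69385 rad → d = 6371·c ≈ 4420.50 km ≈ 2386.88 nmi.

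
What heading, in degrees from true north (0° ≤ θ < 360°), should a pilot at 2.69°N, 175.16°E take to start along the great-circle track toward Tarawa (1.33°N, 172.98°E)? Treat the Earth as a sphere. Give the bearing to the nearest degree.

238°

Δλ = 172.98 − 175.16 = -2.18°.
θ = atan2( sin Δλ · cos φ₂ , cos φ₁ · sin φ₂ − sin φ₁ · cos φ₂ · cos Δλ )
  = atan2(-0.03803, -0.02370) = -121.932° → normalised to [0°, 360°): 238.068°.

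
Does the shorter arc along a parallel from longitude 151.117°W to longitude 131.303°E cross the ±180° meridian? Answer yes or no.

Naïve |131.303 − -151.117| = 282.42° > 180°, so the shorter arc goes the other way round — across 180°.
Signed shortest Δλ = ((131.303 − -151.117 + 180) mod 360) − 180 = -77.58°.
Going west by 77.58° from -151.117° passes through 180° before reaching +131.303°.

Yes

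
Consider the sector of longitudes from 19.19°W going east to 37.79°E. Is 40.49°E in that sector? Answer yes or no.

No

Band width going east from -19.19° to +37.79°: ((37.79 − -19.19) mod 360) = 56.98°.
Offset of +40.49° east of the west edge: ((40.49 − -19.19) mod 360) = 59.68°.
59.68° > 56.98° ⇒ outside.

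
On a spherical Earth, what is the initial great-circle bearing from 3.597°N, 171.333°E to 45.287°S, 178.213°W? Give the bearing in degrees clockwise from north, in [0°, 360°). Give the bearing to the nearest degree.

Δλ = -178.213 − 171.333 = -349.546°; wrapped into (−180°, 180°]: 10.454°.
θ = atan2( sin Δλ · cos φ₂ , cos φ₁ · sin φ₂ − sin φ₁ · cos φ₂ · cos Δλ )
  = atan2(0.12766, -0.75265) = 170.374° → normalised to [0°, 360°): 170.374°.

170°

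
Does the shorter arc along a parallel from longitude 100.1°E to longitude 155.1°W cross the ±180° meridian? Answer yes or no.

Naïve |-155.1 − 100.1| = 255.2° > 180°, so the shorter arc goes the other way round — across 180°.
Signed shortest Δλ = ((-155.1 − 100.1 + 180) mod 360) − 180 = 104.8°.
Going east by 104.8° from +100.1° passes through 180° before reaching -155.1°.

Yes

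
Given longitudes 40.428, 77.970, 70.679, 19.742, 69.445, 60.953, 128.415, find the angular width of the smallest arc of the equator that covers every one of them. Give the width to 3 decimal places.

Sort the longitudes: +19.742°, +40.428°, +60.953°, +69.445°, +70.679°, +77.970°, +128.415°.
Eastward gaps between consecutive values (wrapping around): 20.686°, 20.525°, 8.492°, 1.234°, 7.291°, 50.445°, 251.327°.
Largest gap = 251.327° ⇒ minimal covering band is its complement: 360° − 251.327° = 108.673°.
Band runs from +19.742° eastward to +128.415°.

108.673°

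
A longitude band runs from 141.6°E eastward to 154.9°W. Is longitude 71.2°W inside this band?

No

Band width going east from +141.6° to -154.9°: ((-154.9 − 141.6) mod 360) = 63.5°.
Offset of -71.2° east of the west edge: ((-71.2 − 141.6) mod 360) = 147.2°.
147.2° > 63.5° ⇒ outside.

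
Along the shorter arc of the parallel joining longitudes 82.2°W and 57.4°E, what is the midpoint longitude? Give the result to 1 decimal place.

12.4°W

Signed shortest Δλ from -82.2° to +57.4° is +139.6°.
Midpoint longitude = -82.2° + (+139.6°)/2 = -82.2° + 69.8° = -12.4°.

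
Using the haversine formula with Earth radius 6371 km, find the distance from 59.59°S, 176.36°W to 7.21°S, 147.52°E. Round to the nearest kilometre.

6569 km

Δλ = 147.52 − -176.36 = 323.88°; wrapped into (−180°, 180°]: -36.12°.
Δφ = -7.21 − -59.59 = 52.38°.
a = sin²(Δφ/2) + cos φ₁ · cos φ₂ · sin²(Δλ/2) = 0.243053.
c = 2·atan2(√a, √(1−a)) = 1.03108 rad → d = 6371·c ≈ 6569.00 km.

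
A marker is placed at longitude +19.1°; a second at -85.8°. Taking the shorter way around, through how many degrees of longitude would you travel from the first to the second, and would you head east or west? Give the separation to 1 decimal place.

Raw difference: -85.8 − 19.1 = -104.9°.
Normalise into (−180°, 180°]: -104.9° stays -104.9°.
Negative ⇒ the second point lies to the west; separation 104.9°.

104.9° west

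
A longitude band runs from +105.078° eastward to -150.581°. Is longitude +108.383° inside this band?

Band width going east from +105.078° to -150.581°: ((-150.581 − 105.078) mod 360) = 104.341°.
Offset of +108.383° east of the west edge: ((108.383 − 105.078) mod 360) = 3.305°.
3.305° ≤ 104.341° ⇒ inside.

Yes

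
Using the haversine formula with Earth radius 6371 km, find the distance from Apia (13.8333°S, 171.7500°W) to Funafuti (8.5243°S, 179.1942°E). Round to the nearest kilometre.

1150 km

Δλ = 179.1942 − -171.7500 = 350.9442°; wrapped into (−180°, 180°]: -9.0558°.
Δφ = -8.5243 − -13.8333 = 5.3090°.
a = sin²(Δφ/2) + cos φ₁ · cos φ₂ · sin²(Δλ/2) = 0.008130.
c = 2·atan2(√a, √(1−a)) = 0.18057 rad → d = 6371·c ≈ 1150.43 km.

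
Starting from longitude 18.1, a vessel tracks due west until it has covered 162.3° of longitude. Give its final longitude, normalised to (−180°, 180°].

-144.2°

Start at +18.1°; shift −162.3° → -144.2°.
-144.2° already lies in (−180°, 180°].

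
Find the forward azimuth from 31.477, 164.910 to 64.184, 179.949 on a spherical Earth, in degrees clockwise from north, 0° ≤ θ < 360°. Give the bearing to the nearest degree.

Δλ = 179.949 − 164.910 = 15.039°.
θ = atan2( sin Δλ · cos φ₂ , cos φ₁ · sin φ₂ − sin φ₁ · cos φ₂ · cos Δλ )
  = atan2(0.11300, 0.54813) = 11.648° → normalised to [0°, 360°): 11.648°.

12°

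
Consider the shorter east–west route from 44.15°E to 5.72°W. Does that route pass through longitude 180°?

No

Signed shortest Δλ = ((-5.72 − 44.15 + 180) mod 360) − 180 = -49.87°.
Going west by 49.87° from +44.15° reaches -5.72° without touching 180°.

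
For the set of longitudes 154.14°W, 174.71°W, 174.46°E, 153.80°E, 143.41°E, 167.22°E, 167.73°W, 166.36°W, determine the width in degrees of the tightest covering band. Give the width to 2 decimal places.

62.45°

Sort the longitudes: -174.71°, -167.73°, -166.36°, -154.14°, +143.41°, +153.80°, +167.22°, +174.46°.
Eastward gaps between consecutive values (wrapping around): 6.98°, 1.37°, 12.22°, 297.55°, 10.39°, 13.42°, 7.24°, 10.83°.
Largest gap = 297.55° ⇒ minimal covering band is its complement: 360° − 297.55° = 62.45°.
Band runs from +143.41° eastward to -154.14°, crossing the antimeridian.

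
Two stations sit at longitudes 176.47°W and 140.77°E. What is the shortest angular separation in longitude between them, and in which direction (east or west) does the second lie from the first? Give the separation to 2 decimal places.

Raw difference: 140.77 − -176.47 = 317.24°.
Normalise into (−180°, 180°]: 317.24° − 360° = -42.76°.
Negative ⇒ the second point lies to the west; separation 42.76°.

42.76° west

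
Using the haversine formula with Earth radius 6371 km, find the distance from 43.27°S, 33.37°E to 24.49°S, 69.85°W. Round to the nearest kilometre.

Δλ = -69.85 − 33.37 = -103.22°.
Δφ = -24.49 − -43.27 = 18.78°.
a = sin²(Δφ/2) + cos φ₁ · cos φ₂ · sin²(Δλ/2) = 0.433699.
c = 2·atan2(√a, √(1−a)) = 1.43780 rad → d = 6371·c ≈ 9160.25 km.

9160 km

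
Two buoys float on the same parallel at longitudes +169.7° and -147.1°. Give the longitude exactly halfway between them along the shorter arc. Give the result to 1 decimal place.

-168.7°

Signed shortest Δλ from +169.7° to -147.1° is +43.2°.
Midpoint longitude = +169.7° + (+43.2°)/2 = +169.7° + 21.6° = +191.3°.
Normalise into (−180°, 180°]: -168.7°.
(The naïve average (+169.7 + -147.1)/2 = 11.3° is on the wrong side of the globe.)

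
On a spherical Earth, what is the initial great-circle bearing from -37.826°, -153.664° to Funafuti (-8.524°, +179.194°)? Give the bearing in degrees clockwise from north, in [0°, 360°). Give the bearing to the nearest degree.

Δλ = 179.194 − -153.664 = 332.858°; wrapped into (−180°, 180°]: -27.142°.
θ = atan2( sin Δλ · cos φ₂ , cos φ₁ · sin φ₂ − sin φ₁ · cos φ₂ · cos Δλ )
  = atan2(-0.45116, 0.42263) = -46.870° → normalised to [0°, 360°): 313.130°.

313°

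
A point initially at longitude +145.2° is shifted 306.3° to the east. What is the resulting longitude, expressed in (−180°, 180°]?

Start at +145.2°; shift +306.3° → +451.5°.
+451.5° lies outside (−180°, 180°]; subtract 360° → +91.5°.

+91.5°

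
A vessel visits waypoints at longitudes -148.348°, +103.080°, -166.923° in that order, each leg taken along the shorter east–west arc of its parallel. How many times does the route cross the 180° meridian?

Leg 1: -148.348° → +103.080°, shortest Δλ = -108.572° (west) — crosses 180°.
Leg 2: +103.080° → -166.923°, shortest Δλ = 89.997° (east) — crosses 180°.
Total crossings: 2.

2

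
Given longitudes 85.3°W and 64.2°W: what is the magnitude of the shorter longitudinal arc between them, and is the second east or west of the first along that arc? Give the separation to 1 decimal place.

21.1° east

Raw difference: -64.2 − -85.3 = 21.1°.
Normalise into (−180°, 180°]: 21.1° stays 21.1°.
Positive ⇒ the second point lies to the east; separation 21.1°.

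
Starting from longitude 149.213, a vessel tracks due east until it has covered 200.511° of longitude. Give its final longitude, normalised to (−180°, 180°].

Start at +149.213°; shift +200.511° → +349.724°.
+349.724° lies outside (−180°, 180°]; subtract 360° → -10.276°.

-10.276°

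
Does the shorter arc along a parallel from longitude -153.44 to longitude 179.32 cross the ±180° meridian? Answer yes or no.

Yes

Naïve |179.32 − -153.44| = 332.76° > 180°, so the shorter arc goes the other way round — across 180°.
Signed shortest Δλ = ((179.32 − -153.44 + 180) mod 360) − 180 = -27.24°.
Going west by 27.24° from -153.44° passes through 180° before reaching +179.32°.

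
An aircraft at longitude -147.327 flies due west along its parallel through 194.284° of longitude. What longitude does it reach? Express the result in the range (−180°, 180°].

+18.389°

Start at -147.327°; shift −194.284° → -341.611°.
-341.611° lies outside (−180°, 180°]; add 360° → +18.389°.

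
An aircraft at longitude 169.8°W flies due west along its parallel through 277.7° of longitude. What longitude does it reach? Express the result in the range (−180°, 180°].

Start at -169.8°; shift −277.7° → -447.5°.
-447.5° lies outside (−180°, 180°]; add 360° → -87.5°.

87.5°W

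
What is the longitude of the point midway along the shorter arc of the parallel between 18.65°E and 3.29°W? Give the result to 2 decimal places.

Signed shortest Δλ from +18.65° to -3.29° is -21.94°.
Midpoint longitude = +18.65° + (-21.94°)/2 = +18.65° − 10.97° = +7.68°.

7.68°E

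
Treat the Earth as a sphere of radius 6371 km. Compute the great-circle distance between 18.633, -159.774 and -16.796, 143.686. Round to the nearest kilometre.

Δλ = 143.686 − -159.774 = 303.460°; wrapped into (−180°, 180°]: -56.540°.
Δφ = -16.796 − 18.633 = -35.429°.
a = sin²(Δφ/2) + cos φ₁ · cos φ₂ · sin²(Δλ/2) = 0.296079.
c = 2·atan2(√a, √(1−a)) = 1.15071 rad → d = 6371·c ≈ 7331.16 km.

7331 km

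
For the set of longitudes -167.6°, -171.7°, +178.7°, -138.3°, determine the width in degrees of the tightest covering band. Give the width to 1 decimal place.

Sort the longitudes: -171.7°, -167.6°, -138.3°, +178.7°.
Eastward gaps between consecutive values (wrapping around): 4.1°, 29.3°, 317.0°, 9.6°.
Largest gap = 317.0° ⇒ minimal covering band is its complement: 360° − 317.0° = 43.0°.
Band runs from +178.7° eastward to -138.3°, crossing the antimeridian.

43.0°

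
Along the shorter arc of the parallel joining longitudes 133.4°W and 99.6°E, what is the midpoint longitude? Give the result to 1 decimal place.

163.1°E

Signed shortest Δλ from -133.4° to +99.6° is -127.0°.
Midpoint longitude = -133.4° + (-127.0°)/2 = -133.4° − 63.5° = -196.9°.
Normalise into (−180°, 180°]: +163.1°.
(The naïve average (-133.4 + +99.6)/2 = -16.9° is on the wrong side of the globe.)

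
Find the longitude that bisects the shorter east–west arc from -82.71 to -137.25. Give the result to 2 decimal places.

-109.98°

Signed shortest Δλ from -82.71° to -137.25° is -54.54°.
Midpoint longitude = -82.71° + (-54.54°)/2 = -82.71° − 27.27° = -109.98°.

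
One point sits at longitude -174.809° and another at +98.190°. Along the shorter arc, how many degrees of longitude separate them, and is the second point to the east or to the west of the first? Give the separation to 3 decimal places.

Raw difference: 98.190 − -174.809 = 272.999°.
Normalise into (−180°, 180°]: 272.999° − 360° = -87.001°.
Negative ⇒ the second point lies to the west; separation 87.001°.

87.001° west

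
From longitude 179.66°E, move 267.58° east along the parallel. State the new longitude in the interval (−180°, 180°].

87.24°E

Start at +179.66°; shift +267.58° → +447.24°.
+447.24° lies outside (−180°, 180°]; subtract 360° → +87.24°.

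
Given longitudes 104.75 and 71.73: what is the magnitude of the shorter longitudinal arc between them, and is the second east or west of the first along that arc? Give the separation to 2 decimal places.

33.02° west

Raw difference: 71.73 − 104.75 = -33.02°.
Normalise into (−180°, 180°]: -33.02° stays -33.02°.
Negative ⇒ the second point lies to the west; separation 33.02°.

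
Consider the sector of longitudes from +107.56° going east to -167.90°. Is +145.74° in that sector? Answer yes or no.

Band width going east from +107.56° to -167.90°: ((-167.90 − 107.56) mod 360) = 84.54°.
Offset of +145.74° east of the west edge: ((145.74 − 107.56) mod 360) = 38.18°.
38.18° ≤ 84.54° ⇒ inside.

Yes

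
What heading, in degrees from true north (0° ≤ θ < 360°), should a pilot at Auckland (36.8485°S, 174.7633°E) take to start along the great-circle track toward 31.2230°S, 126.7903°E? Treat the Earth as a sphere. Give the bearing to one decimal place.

263.6°

Δλ = 126.7903 − 174.7633 = -47.9730°.
θ = atan2( sin Δλ · cos φ₂ , cos φ₁ · sin φ₂ − sin φ₁ · cos φ₂ · cos Δλ )
  = atan2(-0.63524, -0.07148) = -96.420° → normalised to [0°, 360°): 263.580°.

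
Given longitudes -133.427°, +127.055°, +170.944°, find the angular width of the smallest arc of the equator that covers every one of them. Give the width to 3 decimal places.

Sort the longitudes: -133.427°, +127.055°, +170.944°.
Eastward gaps between consecutive values (wrapping around): 260.482°, 43.889°, 55.629°.
Largest gap = 260.482° ⇒ minimal covering band is its complement: 360° − 260.482° = 99.518°.
Band runs from +127.055° eastward to -133.427°, crossing the antimeridian.

99.518°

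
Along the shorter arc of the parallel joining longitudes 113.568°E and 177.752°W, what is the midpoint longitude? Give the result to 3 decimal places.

Signed shortest Δλ from +113.568° to -177.752° is +68.680°.
Midpoint longitude = +113.568° + (+68.680°)/2 = +113.568° + 34.340° = +147.908°.
(The naïve average (+113.568 + -177.752)/2 = -32.092° is on the wrong side of the globe.)

147.908°E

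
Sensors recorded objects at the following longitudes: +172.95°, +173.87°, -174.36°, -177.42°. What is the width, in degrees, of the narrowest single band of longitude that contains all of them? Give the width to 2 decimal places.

Sort the longitudes: -177.42°, -174.36°, +172.95°, +173.87°.
Eastward gaps between consecutive values (wrapping around): 3.06°, 347.31°, 0.92°, 8.71°.
Largest gap = 347.31° ⇒ minimal covering band is its complement: 360° − 347.31° = 12.69°.
Band runs from +172.95° eastward to -174.36°, crossing the antimeridian.

12.69°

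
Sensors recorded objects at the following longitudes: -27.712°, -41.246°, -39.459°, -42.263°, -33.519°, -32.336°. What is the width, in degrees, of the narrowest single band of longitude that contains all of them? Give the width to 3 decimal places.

Sort the longitudes: -42.263°, -41.246°, -39.459°, -33.519°, -32.336°, -27.712°.
Eastward gaps between consecutive values (wrapping around): 1.017°, 1.787°, 5.940°, 1.183°, 4.624°, 345.449°.
Largest gap = 345.449° ⇒ minimal covering band is its complement: 360° − 345.449° = 14.551°.
Band runs from -42.263° eastward to -27.712°.

14.551°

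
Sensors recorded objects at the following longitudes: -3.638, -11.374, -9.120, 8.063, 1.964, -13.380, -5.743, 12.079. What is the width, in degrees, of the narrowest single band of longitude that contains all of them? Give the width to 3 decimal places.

25.459°

Sort the longitudes: -13.380°, -11.374°, -9.120°, -5.743°, -3.638°, +1.964°, +8.063°, +12.079°.
Eastward gaps between consecutive values (wrapping around): 2.006°, 2.254°, 3.377°, 2.105°, 5.602°, 6.099°, 4.016°, 334.541°.
Largest gap = 334.541° ⇒ minimal covering band is its complement: 360° − 334.541° = 25.459°.
Band runs from -13.380° eastward to +12.079°.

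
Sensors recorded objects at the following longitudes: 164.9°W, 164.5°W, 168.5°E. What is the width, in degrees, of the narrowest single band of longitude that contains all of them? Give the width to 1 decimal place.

27.0°

Sort the longitudes: -164.9°, -164.5°, +168.5°.
Eastward gaps between consecutive values (wrapping around): 0.4°, 333.0°, 26.6°.
Largest gap = 333.0° ⇒ minimal covering band is its complement: 360° − 333.0° = 27.0°.
Band runs from +168.5° eastward to -164.5°, crossing the antimeridian.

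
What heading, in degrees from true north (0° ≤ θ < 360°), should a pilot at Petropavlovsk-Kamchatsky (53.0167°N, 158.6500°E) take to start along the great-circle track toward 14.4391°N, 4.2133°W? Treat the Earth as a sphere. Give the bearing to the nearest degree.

Δλ = -4.2133 − 158.6500 = -162.8633°.
θ = atan2( sin Δλ · cos φ₂ , cos φ₁ · sin φ₂ − sin φ₁ · cos φ₂ · cos Δλ )
  = atan2(-0.28535, 0.88924) = -17.791° → normalised to [0°, 360°): 342.209°.

342°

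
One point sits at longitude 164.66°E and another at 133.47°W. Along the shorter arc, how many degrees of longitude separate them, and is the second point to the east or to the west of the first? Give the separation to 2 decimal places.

61.87° east

Raw difference: -133.47 − 164.66 = -298.13°.
Normalise into (−180°, 180°]: -298.13° + 360° = 61.87°.
Positive ⇒ the second point lies to the east; separation 61.87°.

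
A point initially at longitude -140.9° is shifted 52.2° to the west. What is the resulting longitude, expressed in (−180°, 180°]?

Start at -140.9°; shift −52.2° → -193.1°.
-193.1° lies outside (−180°, 180°]; add 360° → +166.9°.

+166.9°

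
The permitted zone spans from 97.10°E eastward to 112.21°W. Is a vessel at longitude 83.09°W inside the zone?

Band width going east from +97.10° to -112.21°: ((-112.21 − 97.10) mod 360) = 150.69°.
Offset of -83.09° east of the west edge: ((-83.09 − 97.10) mod 360) = 179.81°.
179.81° > 150.69° ⇒ outside.

No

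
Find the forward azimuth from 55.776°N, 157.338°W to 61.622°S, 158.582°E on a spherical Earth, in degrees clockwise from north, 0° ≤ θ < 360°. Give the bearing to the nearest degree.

Δλ = 158.582 − -157.338 = 315.920°; wrapped into (−180°, 180°]: -44.080°.
θ = atan2( sin Δλ · cos φ₂ , cos φ₁ · sin φ₂ − sin φ₁ · cos φ₂ · cos Δλ )
  = atan2(-0.33064, -0.77715) = -156.953° → normalised to [0°, 360°): 203.047°.

203°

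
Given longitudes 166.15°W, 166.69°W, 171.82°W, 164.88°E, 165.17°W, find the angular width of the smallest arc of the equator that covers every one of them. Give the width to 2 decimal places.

29.95°

Sort the longitudes: -171.82°, -166.69°, -166.15°, -165.17°, +164.88°.
Eastward gaps between consecutive values (wrapping around): 5.13°, 0.54°, 0.98°, 330.05°, 23.30°.
Largest gap = 330.05° ⇒ minimal covering band is its complement: 360° − 330.05° = 29.95°.
Band runs from +164.88° eastward to -165.17°, crossing the antimeridian.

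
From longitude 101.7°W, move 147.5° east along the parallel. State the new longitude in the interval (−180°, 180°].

Start at -101.7°; shift +147.5° → +45.8°.
+45.8° already lies in (−180°, 180°].

45.8°E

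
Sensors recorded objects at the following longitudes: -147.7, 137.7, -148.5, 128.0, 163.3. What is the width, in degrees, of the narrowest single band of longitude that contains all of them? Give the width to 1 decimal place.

Sort the longitudes: -148.5°, -147.7°, +128.0°, +137.7°, +163.3°.
Eastward gaps between consecutive values (wrapping around): 0.8°, 275.7°, 9.7°, 25.6°, 48.2°.
Largest gap = 275.7° ⇒ minimal covering band is its complement: 360° − 275.7° = 84.3°.
Band runs from +128.0° eastward to -147.7°, crossing the antimeridian.

84.3°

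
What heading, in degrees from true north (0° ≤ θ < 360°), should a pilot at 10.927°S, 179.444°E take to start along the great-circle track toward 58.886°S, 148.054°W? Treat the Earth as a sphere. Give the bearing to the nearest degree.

160°

Δλ = -148.054 − 179.444 = -327.498°; wrapped into (−180°, 180°]: 32.502°.
θ = atan2( sin Δλ · cos φ₂ , cos φ₁ · sin φ₂ − sin φ₁ · cos φ₂ · cos Δλ )
  = atan2(0.27766, -0.75801) = 159.882° → normalised to [0°, 360°): 159.882°.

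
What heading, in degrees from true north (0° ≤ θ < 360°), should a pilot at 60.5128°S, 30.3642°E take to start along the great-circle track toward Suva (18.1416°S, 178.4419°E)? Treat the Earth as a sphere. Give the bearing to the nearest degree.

Δλ = 178.4419 − 30.3642 = 148.0777°.
θ = atan2( sin Δλ · cos φ₂ , cos φ₁ · sin φ₂ − sin φ₁ · cos φ₂ · cos Δλ )
  = atan2(0.50248, -0.85536) = 149.568° → normalised to [0°, 360°): 149.568°.

150°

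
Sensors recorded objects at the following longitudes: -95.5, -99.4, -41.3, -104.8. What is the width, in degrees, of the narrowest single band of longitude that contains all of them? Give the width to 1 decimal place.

63.5°

Sort the longitudes: -104.8°, -99.4°, -95.5°, -41.3°.
Eastward gaps between consecutive values (wrapping around): 5.4°, 3.9°, 54.2°, 296.5°.
Largest gap = 296.5° ⇒ minimal covering band is its complement: 360° − 296.5° = 63.5°.
Band runs from -104.8° eastward to -41.3°.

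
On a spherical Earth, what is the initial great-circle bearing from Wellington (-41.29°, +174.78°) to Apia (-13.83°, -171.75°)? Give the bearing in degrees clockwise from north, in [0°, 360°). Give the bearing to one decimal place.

27.0°

Δλ = -171.75 − 174.78 = -346.53°; wrapped into (−180°, 180°]: 13.47°.
θ = atan2( sin Δλ · cos φ₂ , cos φ₁ · sin φ₂ − sin φ₁ · cos φ₂ · cos Δλ )
  = atan2(0.22618, 0.44350) = 27.021° → normalised to [0°, 360°): 27.021°.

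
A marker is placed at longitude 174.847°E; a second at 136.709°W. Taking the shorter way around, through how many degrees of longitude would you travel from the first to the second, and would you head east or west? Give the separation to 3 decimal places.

48.444° east

Raw difference: -136.709 − 174.847 = -311.556°.
Normalise into (−180°, 180°]: -311.556° + 360° = 48.444°.
Positive ⇒ the second point lies to the east; separation 48.444°.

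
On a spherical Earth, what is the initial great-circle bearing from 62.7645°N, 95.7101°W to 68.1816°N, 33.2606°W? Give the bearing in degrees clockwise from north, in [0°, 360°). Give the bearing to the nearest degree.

50°

Δλ = -33.2606 − -95.7101 = 62.4495°.
θ = atan2( sin Δλ · cos φ₂ , cos φ₁ · sin φ₂ − sin φ₁ · cos φ₂ · cos Δλ )
  = atan2(0.32952, 0.27202) = 50.460° → normalised to [0°, 360°): 50.460°.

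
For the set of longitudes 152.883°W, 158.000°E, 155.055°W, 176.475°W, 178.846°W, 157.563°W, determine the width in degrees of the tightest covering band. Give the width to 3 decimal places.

Sort the longitudes: -178.846°, -176.475°, -157.563°, -155.055°, -152.883°, +158.000°.
Eastward gaps between consecutive values (wrapping around): 2.371°, 18.912°, 2.508°, 2.172°, 310.883°, 23.154°.
Largest gap = 310.883° ⇒ minimal covering band is its complement: 360° − 310.883° = 49.117°.
Band runs from +158.000° eastward to -152.883°, crossing the antimeridian.

49.117°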